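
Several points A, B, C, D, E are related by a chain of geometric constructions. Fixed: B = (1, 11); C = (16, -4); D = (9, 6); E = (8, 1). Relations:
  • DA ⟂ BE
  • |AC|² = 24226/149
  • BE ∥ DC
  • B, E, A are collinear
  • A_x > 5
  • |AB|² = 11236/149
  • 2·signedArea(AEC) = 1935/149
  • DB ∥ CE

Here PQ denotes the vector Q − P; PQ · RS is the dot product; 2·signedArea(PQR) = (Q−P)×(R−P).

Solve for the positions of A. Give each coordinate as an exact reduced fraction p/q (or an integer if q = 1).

A = (891/149, 579/149)

1. A_x = 891/149  [B, E, A are collinear ∩ DA ⟂ BE]
2. A_y = 579/149  [B, E, A are collinear ∩ DA ⟂ BE]
   → A = (891/149, 579/149)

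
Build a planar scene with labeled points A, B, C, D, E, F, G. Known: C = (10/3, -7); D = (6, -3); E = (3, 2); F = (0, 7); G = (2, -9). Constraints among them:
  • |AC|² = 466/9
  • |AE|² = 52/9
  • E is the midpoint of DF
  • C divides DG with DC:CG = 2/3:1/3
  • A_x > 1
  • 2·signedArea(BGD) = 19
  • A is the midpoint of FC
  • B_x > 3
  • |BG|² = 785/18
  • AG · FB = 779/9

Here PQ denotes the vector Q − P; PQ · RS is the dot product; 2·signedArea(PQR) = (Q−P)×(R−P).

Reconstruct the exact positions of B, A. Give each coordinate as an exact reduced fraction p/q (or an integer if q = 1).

1. B_x = 19/6  [line -6·x + 4·y + 29 = 0 ∩ |BG|² = 785/18]
2. B_y = -5/2  [line -6·x + 4·y + 29 = 0 ∩ |BG|² = 785/18]
   → B = (19/6, -5/2)
3. A_x = 5/3  [A is the midpoint of FC]
4. A_y = 0  [A is the midpoint of FC]
   → A = (5/3, 0)

A = (5/3, 0)
B = (19/6, -5/2)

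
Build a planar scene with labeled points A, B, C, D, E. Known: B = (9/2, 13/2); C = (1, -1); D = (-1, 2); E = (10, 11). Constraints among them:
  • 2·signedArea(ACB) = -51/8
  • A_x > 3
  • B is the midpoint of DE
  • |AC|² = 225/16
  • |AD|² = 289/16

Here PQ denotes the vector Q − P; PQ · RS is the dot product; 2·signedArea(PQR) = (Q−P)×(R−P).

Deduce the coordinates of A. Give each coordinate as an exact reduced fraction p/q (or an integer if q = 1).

1. A_x = 13/4  [line -15/2·x + 7/2·y + 139/8 = 0 ∩ |AD|² = 289/16]
2. A_y = 2  [line -15/2·x + 7/2·y + 139/8 = 0 ∩ |AD|² = 289/16]
   → A = (13/4, 2)

A = (13/4, 2)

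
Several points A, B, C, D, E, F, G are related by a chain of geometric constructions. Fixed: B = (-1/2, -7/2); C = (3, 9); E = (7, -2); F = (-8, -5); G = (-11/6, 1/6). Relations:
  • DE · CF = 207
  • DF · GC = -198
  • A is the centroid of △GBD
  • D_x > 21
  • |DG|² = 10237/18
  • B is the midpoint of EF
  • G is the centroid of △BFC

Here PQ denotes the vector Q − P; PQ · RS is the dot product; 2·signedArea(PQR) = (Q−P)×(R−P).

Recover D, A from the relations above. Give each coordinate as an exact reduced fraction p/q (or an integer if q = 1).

A = (59/9, -7/9)
D = (22, 1)

1. D_x = 22  [DF · GC = -198 ∩ DE · CF = 207]
2. D_y = 1  [DF · GC = -198 ∩ DE · CF = 207]
   → D = (22, 1)
3. A_x = 59/9  [A is the centroid of △GBD]
4. A_y = -7/9  [A is the centroid of △GBD]
   → A = (59/9, -7/9)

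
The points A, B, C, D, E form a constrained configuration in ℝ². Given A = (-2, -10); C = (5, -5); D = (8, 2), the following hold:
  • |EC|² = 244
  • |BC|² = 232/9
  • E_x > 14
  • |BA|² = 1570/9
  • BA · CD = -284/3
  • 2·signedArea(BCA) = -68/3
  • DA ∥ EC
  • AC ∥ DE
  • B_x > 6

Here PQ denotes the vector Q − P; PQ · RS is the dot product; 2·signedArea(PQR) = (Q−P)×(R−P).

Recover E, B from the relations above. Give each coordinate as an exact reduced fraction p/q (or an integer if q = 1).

B = (7, -1/3)
E = (15, 7)

1. E_x = 15  [DA ∥ EC ∩ AC ∥ DE]
2. E_y = 7  [DA ∥ EC ∩ AC ∥ DE]
   → E = (15, 7)
3. B_x = 7  [2·signedArea(BCA) = -68/3 ∩ BA · CD = -284/3]
4. B_y = -1/3  [2·signedArea(BCA) = -68/3 ∩ BA · CD = -284/3]
   → B = (7, -1/3)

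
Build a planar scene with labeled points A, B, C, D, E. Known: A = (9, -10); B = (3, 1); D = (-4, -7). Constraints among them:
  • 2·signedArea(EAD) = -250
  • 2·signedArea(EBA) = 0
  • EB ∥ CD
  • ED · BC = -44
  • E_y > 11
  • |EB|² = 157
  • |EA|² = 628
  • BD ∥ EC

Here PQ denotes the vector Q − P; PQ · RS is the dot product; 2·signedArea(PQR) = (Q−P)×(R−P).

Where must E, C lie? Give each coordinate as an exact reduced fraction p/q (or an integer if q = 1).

1. E_x = -3  [2·signedArea(EBA) = 0 ∩ 2·signedArea(EAD) = -250]
2. E_y = 12  [2·signedArea(EBA) = 0 ∩ 2·signedArea(EAD) = -250]
   → E = (-3, 12)
3. C_x = -10  [EB ∥ CD ∩ BD ∥ EC]
4. C_y = 4  [EB ∥ CD ∩ BD ∥ EC]
   → C = (-10, 4)

C = (-10, 4)
E = (-3, 12)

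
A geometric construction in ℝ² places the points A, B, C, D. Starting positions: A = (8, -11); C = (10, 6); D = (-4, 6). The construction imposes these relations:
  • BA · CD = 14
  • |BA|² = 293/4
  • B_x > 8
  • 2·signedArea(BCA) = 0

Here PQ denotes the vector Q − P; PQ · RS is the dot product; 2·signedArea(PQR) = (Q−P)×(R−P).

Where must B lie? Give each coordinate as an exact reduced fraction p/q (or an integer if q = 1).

B = (9, -5/2)

1. B_x = 9  [2·signedArea(BCA) = 0 ∩ BA · CD = 14]
2. B_y = -5/2  [2·signedArea(BCA) = 0 ∩ BA · CD = 14]
   → B = (9, -5/2)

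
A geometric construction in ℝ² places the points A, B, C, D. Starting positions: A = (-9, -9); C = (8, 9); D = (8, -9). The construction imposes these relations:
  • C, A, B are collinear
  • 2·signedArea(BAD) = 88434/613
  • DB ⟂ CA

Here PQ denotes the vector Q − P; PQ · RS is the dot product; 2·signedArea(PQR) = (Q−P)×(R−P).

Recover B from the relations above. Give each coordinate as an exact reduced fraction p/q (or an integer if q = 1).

B = (-604/613, -315/613)

1. B_x = -604/613  [C, A, B are collinear ∩ DB ⟂ CA]
2. B_y = -315/613  [C, A, B are collinear ∩ DB ⟂ CA]
   → B = (-604/613, -315/613)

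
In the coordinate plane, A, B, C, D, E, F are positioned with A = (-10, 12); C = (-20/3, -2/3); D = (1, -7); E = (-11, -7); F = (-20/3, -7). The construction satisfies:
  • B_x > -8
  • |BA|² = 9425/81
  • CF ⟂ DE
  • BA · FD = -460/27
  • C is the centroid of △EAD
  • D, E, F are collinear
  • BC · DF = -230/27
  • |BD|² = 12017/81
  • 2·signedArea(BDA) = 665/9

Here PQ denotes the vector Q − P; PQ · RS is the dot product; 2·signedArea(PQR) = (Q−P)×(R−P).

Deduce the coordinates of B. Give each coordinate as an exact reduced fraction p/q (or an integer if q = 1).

B = (-70/9, 13/9)

1. B_x = -70/9  [BA · FD = -460/27 ∩ 2·signedArea(BDA) = 665/9]
2. B_y = 13/9  [BA · FD = -460/27 ∩ 2·signedArea(BDA) = 665/9]
   → B = (-70/9, 13/9)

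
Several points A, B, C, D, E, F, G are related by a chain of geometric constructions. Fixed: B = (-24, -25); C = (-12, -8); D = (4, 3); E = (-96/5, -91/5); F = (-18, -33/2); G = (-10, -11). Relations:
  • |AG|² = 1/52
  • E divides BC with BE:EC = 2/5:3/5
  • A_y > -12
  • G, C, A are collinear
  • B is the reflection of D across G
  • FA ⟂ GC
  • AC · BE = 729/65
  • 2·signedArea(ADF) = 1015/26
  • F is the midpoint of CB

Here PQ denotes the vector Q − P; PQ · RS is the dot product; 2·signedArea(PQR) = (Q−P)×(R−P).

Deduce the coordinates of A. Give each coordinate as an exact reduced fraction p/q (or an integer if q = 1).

A = (-129/13, -289/26)

1. A_x = -129/13  [G, C, A are collinear ∩ FA ⟂ GC]
2. A_y = -289/26  [G, C, A are collinear ∩ FA ⟂ GC]
   → A = (-129/13, -289/26)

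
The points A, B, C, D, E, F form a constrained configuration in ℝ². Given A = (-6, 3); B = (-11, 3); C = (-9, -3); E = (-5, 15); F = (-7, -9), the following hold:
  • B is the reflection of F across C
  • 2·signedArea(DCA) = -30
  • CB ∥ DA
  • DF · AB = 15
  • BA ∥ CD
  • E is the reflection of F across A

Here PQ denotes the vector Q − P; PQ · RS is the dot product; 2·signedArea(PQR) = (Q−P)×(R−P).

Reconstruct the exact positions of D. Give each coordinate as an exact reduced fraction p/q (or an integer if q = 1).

1. D_x = -4  [CB ∥ DA ∩ BA ∥ CD]
2. D_y = -3  [CB ∥ DA ∩ BA ∥ CD]
   → D = (-4, -3)

D = (-4, -3)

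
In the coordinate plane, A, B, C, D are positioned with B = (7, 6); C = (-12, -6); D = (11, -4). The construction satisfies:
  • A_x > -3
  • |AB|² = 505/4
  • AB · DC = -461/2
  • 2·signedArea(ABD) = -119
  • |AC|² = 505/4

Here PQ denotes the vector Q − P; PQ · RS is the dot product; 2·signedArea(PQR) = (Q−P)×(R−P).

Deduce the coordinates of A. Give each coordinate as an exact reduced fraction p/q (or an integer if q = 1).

1. A_x = -5/2  [2·signedArea(ABD) = -119 ∩ AB · DC = -461/2]
2. A_y = 0  [2·signedArea(ABD) = -119 ∩ AB · DC = -461/2]
   → A = (-5/2, 0)

A = (-5/2, 0)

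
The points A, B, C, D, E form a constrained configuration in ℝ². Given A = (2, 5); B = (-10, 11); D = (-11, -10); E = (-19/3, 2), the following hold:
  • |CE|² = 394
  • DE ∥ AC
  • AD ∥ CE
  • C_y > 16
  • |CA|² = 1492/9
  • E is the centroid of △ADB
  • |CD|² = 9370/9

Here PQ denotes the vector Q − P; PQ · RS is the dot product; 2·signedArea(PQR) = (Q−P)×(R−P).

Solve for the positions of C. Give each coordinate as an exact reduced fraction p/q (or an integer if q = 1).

1. C_x = 20/3  [AD ∥ CE ∩ DE ∥ AC]
2. C_y = 17  [AD ∥ CE ∩ DE ∥ AC]
   → C = (20/3, 17)

C = (20/3, 17)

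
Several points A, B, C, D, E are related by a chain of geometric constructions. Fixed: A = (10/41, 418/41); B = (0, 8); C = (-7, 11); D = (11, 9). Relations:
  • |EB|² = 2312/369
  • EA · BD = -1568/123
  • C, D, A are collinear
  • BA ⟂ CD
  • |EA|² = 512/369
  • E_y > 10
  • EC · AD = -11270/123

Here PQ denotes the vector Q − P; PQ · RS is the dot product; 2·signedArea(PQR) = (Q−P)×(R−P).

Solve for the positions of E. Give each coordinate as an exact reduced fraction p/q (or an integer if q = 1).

1. E_x = 58/41  [EA · BD = -1568/123 ∩ EC · AD = -11270/123]
2. E_y = 1238/123  [EA · BD = -1568/123 ∩ EC · AD = -11270/123]
   → E = (58/41, 1238/123)

E = (58/41, 1238/123)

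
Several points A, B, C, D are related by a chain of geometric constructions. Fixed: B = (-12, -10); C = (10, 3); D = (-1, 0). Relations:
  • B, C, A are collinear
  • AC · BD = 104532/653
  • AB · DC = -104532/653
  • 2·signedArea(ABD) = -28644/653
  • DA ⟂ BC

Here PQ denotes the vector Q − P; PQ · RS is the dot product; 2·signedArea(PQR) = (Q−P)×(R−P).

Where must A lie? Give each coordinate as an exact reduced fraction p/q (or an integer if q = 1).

A = (348/653, -1694/653)

1. A_x = 348/653  [B, C, A are collinear ∩ DA ⟂ BC]
2. A_y = -1694/653  [B, C, A are collinear ∩ DA ⟂ BC]
   → A = (348/653, -1694/653)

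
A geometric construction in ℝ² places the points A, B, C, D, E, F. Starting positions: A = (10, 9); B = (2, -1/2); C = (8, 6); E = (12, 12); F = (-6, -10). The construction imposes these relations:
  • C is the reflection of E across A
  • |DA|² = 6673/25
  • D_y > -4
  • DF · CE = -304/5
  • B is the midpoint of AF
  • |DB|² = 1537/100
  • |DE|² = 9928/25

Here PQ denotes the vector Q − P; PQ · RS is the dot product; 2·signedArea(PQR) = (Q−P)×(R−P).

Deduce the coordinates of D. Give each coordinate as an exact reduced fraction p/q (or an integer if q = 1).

1. D_x = -2/5  [line -4·x + -6·y + -116/5 = 0 ∩ |DA|² = 6673/25]
2. D_y = -18/5  [line -4·x + -6·y + -116/5 = 0 ∩ |DA|² = 6673/25]
   → D = (-2/5, -18/5)

D = (-2/5, -18/5)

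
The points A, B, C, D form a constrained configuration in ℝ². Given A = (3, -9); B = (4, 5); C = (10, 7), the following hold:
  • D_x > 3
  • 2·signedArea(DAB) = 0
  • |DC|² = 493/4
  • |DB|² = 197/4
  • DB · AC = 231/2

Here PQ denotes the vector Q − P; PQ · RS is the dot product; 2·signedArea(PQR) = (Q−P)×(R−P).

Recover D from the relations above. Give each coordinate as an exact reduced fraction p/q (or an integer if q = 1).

1. D_x = 7/2  [2·signedArea(DAB) = 0 ∩ DB · AC = 231/2]
2. D_y = -2  [2·signedArea(DAB) = 0 ∩ DB · AC = 231/2]
   → D = (7/2, -2)

D = (7/2, -2)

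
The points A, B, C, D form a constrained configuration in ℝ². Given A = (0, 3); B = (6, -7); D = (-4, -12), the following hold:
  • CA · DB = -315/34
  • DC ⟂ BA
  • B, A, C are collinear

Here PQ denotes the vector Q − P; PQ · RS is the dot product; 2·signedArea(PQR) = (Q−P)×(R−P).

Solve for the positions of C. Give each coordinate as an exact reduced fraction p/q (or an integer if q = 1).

C = (189/34, -213/34)

1. C_x = 189/34  [B, A, C are collinear ∩ DC ⟂ BA]
2. C_y = -213/34  [B, A, C are collinear ∩ DC ⟂ BA]
   → C = (189/34, -213/34)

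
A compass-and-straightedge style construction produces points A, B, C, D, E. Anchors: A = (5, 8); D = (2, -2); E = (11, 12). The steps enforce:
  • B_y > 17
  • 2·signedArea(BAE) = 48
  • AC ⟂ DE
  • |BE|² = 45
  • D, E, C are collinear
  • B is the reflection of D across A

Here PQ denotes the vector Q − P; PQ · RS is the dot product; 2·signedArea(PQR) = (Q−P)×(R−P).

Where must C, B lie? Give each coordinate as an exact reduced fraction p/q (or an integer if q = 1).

1. C_x = 2057/277  [D, E, C are collinear ∩ AC ⟂ DE]
2. C_y = 1784/277  [D, E, C are collinear ∩ AC ⟂ DE]
   → C = (2057/277, 1784/277)
3. B_x = 8  [B is the reflection of D across A]
4. B_y = 18  [B is the reflection of D across A]
   → B = (8, 18)

B = (8, 18)
C = (2057/277, 1784/277)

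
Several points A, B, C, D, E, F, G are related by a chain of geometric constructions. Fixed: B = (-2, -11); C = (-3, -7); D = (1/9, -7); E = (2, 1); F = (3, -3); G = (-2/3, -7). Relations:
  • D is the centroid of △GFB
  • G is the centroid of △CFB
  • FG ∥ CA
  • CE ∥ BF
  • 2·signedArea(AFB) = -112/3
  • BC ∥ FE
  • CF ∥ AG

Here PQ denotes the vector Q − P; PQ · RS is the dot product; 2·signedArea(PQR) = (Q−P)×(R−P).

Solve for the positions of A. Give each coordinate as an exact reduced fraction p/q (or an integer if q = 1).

A = (-20/3, -11)

1. A_x = -20/3  [CF ∥ AG ∩ FG ∥ CA]
2. A_y = -11  [CF ∥ AG ∩ FG ∥ CA]
   → A = (-20/3, -11)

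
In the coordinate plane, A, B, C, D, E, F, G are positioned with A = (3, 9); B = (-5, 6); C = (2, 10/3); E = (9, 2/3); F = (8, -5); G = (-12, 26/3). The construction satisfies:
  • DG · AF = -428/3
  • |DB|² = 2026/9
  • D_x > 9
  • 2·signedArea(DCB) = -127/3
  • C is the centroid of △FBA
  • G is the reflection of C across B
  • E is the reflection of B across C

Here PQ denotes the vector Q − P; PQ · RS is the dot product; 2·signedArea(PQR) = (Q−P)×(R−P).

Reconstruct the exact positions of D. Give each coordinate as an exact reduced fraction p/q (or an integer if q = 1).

1. D_x = 10  [2·signedArea(DCB) = -127/3 ∩ DG · AF = -428/3]
2. D_y = 19/3  [2·signedArea(DCB) = -127/3 ∩ DG · AF = -428/3]
   → D = (10, 19/3)

D = (10, 19/3)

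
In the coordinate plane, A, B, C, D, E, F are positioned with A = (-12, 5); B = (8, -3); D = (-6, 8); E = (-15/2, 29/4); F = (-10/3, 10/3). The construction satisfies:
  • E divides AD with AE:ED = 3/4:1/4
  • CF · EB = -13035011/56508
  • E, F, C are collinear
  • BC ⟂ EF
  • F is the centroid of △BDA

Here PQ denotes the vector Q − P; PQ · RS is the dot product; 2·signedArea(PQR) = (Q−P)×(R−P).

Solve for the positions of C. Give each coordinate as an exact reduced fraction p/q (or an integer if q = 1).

C = (27520/4709, -24927/4709)

1. C_x = 27520/4709  [E, F, C are collinear ∩ BC ⟂ EF]
2. C_y = -24927/4709  [E, F, C are collinear ∩ BC ⟂ EF]
   → C = (27520/4709, -24927/4709)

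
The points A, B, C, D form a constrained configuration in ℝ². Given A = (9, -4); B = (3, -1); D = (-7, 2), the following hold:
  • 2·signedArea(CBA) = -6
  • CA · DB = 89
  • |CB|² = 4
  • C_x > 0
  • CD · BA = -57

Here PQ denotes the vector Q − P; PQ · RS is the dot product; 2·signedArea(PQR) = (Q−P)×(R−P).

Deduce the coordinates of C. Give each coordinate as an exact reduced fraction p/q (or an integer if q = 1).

C = (1, -1)

1. C_x = 1  [CA · DB = 89 ∩ CD · BA = -57]
2. C_y = -1  [CA · DB = 89 ∩ CD · BA = -57]
   → C = (1, -1)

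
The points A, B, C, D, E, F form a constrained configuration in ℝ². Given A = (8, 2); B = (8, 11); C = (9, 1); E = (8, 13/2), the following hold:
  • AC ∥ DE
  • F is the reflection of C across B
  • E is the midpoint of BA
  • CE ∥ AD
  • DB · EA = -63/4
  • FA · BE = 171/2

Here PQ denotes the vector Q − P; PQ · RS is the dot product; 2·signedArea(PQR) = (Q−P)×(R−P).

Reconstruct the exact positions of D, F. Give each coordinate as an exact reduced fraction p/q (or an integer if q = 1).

D = (7, 15/2)
F = (7, 21)

1. D_x = 7  [AC ∥ DE ∩ CE ∥ AD]
2. D_y = 15/2  [AC ∥ DE ∩ CE ∥ AD]
   → D = (7, 15/2)
3. F_x = 7  [F is the reflection of C across B]
4. F_y = 21  [F is the reflection of C across B]
   → F = (7, 21)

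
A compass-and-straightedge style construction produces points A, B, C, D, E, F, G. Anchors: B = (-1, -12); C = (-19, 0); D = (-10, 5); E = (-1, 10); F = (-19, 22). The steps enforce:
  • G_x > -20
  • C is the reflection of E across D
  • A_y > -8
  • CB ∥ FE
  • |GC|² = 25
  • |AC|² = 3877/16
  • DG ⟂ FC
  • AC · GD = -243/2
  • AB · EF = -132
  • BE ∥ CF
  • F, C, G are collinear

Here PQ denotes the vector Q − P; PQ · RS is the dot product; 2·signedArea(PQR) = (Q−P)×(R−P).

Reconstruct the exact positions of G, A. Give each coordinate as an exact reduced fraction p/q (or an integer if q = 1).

A = (-11/2, -31/4)
G = (-19, 5)

1. G_x = -19  [F, C, G are collinear ∩ DG ⟂ FC]
2. G_y = 5  [F, C, G are collinear ∩ DG ⟂ FC]
   → G = (-19, 5)
3. A_x = -11/2  [AB · EF = -132 ∩ AC · GD = -243/2]
4. A_y = -31/4  [AB · EF = -132 ∩ AC · GD = -243/2]
   → A = (-11/2, -31/4)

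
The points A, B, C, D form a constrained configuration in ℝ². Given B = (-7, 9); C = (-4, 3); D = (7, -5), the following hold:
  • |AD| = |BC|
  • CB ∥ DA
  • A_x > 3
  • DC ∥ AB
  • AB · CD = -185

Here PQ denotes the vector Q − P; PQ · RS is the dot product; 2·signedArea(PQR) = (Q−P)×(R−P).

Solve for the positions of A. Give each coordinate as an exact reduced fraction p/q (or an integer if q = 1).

1. A_x = 4  [DC ∥ AB ∩ CB ∥ DA]
2. A_y = 1  [DC ∥ AB ∩ CB ∥ DA]
   → A = (4, 1)

A = (4, 1)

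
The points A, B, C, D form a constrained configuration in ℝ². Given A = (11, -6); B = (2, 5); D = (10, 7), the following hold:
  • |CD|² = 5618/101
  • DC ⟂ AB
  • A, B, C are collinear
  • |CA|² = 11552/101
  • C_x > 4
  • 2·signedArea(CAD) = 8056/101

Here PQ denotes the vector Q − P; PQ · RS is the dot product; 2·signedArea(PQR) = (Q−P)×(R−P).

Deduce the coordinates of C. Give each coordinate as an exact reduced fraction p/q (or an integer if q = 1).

1. C_x = 427/101  [A, B, C are collinear ∩ DC ⟂ AB]
2. C_y = 230/101  [A, B, C are collinear ∩ DC ⟂ AB]
   → C = (427/101, 230/101)

C = (427/101, 230/101)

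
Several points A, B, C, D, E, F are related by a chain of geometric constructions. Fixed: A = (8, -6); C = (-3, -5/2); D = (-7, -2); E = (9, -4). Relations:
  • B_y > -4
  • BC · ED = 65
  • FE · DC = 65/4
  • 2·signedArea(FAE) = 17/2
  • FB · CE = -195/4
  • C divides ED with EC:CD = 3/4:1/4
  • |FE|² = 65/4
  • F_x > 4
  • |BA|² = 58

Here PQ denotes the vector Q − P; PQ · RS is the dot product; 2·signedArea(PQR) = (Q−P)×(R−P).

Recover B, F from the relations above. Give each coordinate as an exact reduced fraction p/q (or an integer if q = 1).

1. B_x = 1  [line 16·x + -2·y + -22 = 0 ∩ |BA|² = 58]
2. B_y = -3  [line 16·x + -2·y + -22 = 0 ∩ |BA|² = 58]
   → B = (1, -3)
3. F_x = 5  [2·signedArea(FAE) = 17/2 ∩ FB · CE = -195/4]
4. F_y = -7/2  [2·signedArea(FAE) = 17/2 ∩ FB · CE = -195/4]
   → F = (5, -7/2)

B = (1, -3)
F = (5, -7/2)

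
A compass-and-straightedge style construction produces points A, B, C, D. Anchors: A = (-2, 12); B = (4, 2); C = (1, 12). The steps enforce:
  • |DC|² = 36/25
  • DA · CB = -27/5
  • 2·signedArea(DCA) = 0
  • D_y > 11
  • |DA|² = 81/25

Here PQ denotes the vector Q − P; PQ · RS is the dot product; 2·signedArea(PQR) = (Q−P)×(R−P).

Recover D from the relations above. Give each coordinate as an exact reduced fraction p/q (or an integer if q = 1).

D = (-1/5, 12)

1. D_x = -1/5  [2·signedArea(DCA) = 0 ∩ DA · CB = -27/5]
2. D_y = 12  [2·signedArea(DCA) = 0 ∩ DA · CB = -27/5]
   → D = (-1/5, 12)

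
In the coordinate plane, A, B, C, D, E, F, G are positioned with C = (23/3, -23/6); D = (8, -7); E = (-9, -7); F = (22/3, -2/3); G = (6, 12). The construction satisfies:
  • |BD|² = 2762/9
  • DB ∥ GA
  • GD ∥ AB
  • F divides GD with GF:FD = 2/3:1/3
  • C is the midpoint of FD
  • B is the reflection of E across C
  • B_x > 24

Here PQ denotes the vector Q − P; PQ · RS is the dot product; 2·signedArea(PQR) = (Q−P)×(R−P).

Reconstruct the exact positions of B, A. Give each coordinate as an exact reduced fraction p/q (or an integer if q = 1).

1. B_x = 73/3  [B is the reflection of E across C]
2. B_y = -2/3  [B is the reflection of E across C]
   → B = (73/3, -2/3)
3. A_x = 67/3  [GD ∥ AB ∩ DB ∥ GA]
4. A_y = 55/3  [GD ∥ AB ∩ DB ∥ GA]
   → A = (67/3, 55/3)

A = (67/3, 55/3)
B = (73/3, -2/3)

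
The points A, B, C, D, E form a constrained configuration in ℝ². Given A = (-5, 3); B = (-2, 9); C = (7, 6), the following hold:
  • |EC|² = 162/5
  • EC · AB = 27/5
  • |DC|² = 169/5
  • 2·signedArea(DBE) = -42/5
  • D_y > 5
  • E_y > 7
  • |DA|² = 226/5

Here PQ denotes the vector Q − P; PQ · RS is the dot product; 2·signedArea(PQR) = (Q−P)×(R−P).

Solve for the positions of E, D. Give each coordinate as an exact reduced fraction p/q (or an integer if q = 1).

1. E_x = 8/5  [line -3·x + -6·y + 258/5 = 0 ∩ |EC|² = 162/5]
2. E_y = 39/5  [line -3·x + -6·y + 258/5 = 0 ∩ |EC|² = 162/5]
   → E = (8/5, 39/5)
3. D_x = 6/5  [line 6/5·x + 18/5·y + -108/5 = 0 ∩ |DC|² = 169/5]
4. D_y = 28/5  [line 6/5·x + 18/5·y + -108/5 = 0 ∩ |DC|² = 169/5]
   → D = (6/5, 28/5)

D = (6/5, 28/5)
E = (8/5, 39/5)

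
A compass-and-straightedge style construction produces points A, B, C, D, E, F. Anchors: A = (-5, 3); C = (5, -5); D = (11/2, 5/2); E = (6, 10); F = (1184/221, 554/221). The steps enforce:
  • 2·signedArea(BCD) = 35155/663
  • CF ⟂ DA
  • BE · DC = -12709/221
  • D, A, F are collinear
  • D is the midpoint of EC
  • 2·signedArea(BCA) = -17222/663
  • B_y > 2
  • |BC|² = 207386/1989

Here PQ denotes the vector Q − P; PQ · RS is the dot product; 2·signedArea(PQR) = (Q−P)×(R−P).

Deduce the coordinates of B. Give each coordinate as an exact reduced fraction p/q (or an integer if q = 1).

B = (-342/221, 1880/663)

1. B_x = -342/221  [2·signedArea(BCA) = -17222/663 ∩ 2·signedArea(BCD) = 35155/663]
2. B_y = 1880/663  [2·signedArea(BCA) = -17222/663 ∩ 2·signedArea(BCD) = 35155/663]
   → B = (-342/221, 1880/663)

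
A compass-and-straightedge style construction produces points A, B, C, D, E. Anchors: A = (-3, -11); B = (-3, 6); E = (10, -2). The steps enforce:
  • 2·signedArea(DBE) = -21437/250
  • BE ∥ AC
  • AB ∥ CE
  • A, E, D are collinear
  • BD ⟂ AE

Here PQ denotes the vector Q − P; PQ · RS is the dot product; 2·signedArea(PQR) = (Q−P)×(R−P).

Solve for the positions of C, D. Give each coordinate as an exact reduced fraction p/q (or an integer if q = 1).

C = (10, -19)
D = (1239/250, -1373/250)

1. C_x = 10  [AB ∥ CE ∩ BE ∥ AC]
2. C_y = -19  [AB ∥ CE ∩ BE ∥ AC]
   → C = (10, -19)
3. D_x = 1239/250  [A, E, D are collinear ∩ BD ⟂ AE]
4. D_y = -1373/250  [A, E, D are collinear ∩ BD ⟂ AE]
   → D = (1239/250, -1373/250)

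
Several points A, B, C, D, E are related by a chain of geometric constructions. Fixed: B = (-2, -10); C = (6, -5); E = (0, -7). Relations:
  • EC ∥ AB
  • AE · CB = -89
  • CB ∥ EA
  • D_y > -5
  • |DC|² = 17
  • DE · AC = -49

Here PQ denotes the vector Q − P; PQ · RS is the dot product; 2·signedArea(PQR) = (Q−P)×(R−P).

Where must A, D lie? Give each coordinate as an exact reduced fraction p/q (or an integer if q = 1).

1. A_x = -8  [EC ∥ AB ∩ CB ∥ EA]
2. A_y = -12  [EC ∥ AB ∩ CB ∥ EA]
   → A = (-8, -12)
3. D_x = 2  [line -14·x + -7·y + 0 = 0 ∩ |DC|² = 17]
4. D_y = -4  [line -14·x + -7·y + 0 = 0 ∩ |DC|² = 17]
   → D = (2, -4)

A = (-8, -12)
D = (2, -4)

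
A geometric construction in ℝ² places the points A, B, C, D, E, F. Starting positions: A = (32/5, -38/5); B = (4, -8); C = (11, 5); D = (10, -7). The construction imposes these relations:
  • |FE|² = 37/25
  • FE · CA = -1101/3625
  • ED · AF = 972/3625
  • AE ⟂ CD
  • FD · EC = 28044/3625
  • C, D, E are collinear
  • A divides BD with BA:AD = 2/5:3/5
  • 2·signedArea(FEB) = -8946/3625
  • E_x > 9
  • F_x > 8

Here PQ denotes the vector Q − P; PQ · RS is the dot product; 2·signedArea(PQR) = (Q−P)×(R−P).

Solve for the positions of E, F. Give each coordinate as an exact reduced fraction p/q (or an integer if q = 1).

E = (7196/725, -5723/725)
F = (6362/725, -5436/725)

1. E_x = 7196/725  [C, D, E are collinear ∩ AE ⟂ CD]
2. E_y = -5723/725  [C, D, E are collinear ∩ AE ⟂ CD]
   → E = (7196/725, -5723/725)
3. F_x = 6362/725  [2·signedArea(FEB) = -8946/3625 ∩ ED · AF = 972/3625]
4. F_y = -5436/725  [2·signedArea(FEB) = -8946/3625 ∩ ED · AF = 972/3625]
   → F = (6362/725, -5436/725)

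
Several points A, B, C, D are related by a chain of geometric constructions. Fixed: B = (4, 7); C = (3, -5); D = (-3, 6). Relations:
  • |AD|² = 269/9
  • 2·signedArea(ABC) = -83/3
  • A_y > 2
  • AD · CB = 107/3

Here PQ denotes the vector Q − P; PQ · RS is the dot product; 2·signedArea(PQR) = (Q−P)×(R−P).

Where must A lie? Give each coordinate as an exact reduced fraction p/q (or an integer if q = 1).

A = (4/3, 8/3)

1. A_x = 4/3  [2·signedArea(ABC) = -83/3 ∩ AD · CB = 107/3]
2. A_y = 8/3  [2·signedArea(ABC) = -83/3 ∩ AD · CB = 107/3]
   → A = (4/3, 8/3)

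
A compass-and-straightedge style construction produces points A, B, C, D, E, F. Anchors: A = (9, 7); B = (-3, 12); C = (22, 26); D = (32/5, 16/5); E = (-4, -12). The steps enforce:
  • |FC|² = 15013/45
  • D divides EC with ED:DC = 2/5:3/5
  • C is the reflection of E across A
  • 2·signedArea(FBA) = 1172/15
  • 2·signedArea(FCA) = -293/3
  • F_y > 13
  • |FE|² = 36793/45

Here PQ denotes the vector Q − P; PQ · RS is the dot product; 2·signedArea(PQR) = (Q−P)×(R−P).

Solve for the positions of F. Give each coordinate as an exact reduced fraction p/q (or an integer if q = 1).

F = (127/15, 206/15)

1. F_x = 127/15  [2·signedArea(FCA) = -293/3 ∩ 2·signedArea(FBA) = 1172/15]
2. F_y = 206/15  [2·signedArea(FCA) = -293/3 ∩ 2·signedArea(FBA) = 1172/15]
   → F = (127/15, 206/15)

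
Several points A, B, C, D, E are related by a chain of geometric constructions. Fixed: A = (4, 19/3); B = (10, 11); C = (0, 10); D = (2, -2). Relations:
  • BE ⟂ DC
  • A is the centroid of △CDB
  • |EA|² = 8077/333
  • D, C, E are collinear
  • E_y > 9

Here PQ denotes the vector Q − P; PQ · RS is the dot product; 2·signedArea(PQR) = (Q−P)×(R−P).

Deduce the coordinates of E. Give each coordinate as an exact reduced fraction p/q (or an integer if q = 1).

E = (4/37, 346/37)

1. E_x = 4/37  [D, C, E are collinear ∩ BE ⟂ DC]
2. E_y = 346/37  [D, C, E are collinear ∩ BE ⟂ DC]
   → E = (4/37, 346/37)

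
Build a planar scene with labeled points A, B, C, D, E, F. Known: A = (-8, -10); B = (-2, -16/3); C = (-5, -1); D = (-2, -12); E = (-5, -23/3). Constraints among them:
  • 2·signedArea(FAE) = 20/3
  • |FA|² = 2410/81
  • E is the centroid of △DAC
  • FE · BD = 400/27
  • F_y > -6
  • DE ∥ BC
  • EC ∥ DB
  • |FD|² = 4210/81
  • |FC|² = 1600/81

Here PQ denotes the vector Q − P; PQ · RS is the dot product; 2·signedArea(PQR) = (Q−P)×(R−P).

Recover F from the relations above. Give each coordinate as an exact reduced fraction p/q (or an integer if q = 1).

1. F_x = -5  [FE · BD = 400/27 ∩ 2·signedArea(FAE) = 20/3]
2. F_y = -49/9  [FE · BD = 400/27 ∩ 2·signedArea(FAE) = 20/3]
   → F = (-5, -49/9)

F = (-5, -49/9)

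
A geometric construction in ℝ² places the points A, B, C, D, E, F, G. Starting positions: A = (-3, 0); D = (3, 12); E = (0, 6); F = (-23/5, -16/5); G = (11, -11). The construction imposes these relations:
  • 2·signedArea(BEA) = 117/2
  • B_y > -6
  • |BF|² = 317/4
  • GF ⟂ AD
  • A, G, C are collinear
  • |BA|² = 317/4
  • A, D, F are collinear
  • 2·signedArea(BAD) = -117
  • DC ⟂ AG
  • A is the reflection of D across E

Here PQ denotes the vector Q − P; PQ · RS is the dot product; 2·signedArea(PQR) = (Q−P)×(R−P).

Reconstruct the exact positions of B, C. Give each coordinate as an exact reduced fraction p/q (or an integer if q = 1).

1. B_x = 4  [line -12·x + 6·y + 81 = 0 ∩ |BF|² = 317/4]
2. B_y = -11/2  [line -12·x + 6·y + 81 = 0 ∩ |BF|² = 317/4]
   → B = (4, -11/2)
3. C_x = -1623/317  [A, G, C are collinear ∩ DC ⟂ AG]
4. C_y = 528/317  [A, G, C are collinear ∩ DC ⟂ AG]
   → C = (-1623/317, 528/317)

B = (4, -11/2)
C = (-1623/317, 528/317)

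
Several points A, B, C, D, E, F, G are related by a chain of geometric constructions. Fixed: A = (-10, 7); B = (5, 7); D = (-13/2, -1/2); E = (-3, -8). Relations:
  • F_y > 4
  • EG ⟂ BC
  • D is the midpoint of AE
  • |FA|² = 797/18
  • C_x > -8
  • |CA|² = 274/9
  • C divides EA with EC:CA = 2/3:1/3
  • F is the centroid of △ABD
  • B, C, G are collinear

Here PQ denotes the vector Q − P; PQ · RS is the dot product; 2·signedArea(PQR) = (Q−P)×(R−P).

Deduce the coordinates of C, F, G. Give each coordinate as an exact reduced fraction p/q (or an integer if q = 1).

1. C_x = -23/3  [C divides EA with EC:CA = 2/3:1/3]
2. C_y = 2  [C divides EA with EC:CA = 2/3:1/3]
   → C = (-23/3, 2)
3. F_x = -23/6  [F is the centroid of △ABD]
4. F_y = 9/2  [F is the centroid of △ABD]
   → F = (-23/6, 9/2)
5. G_x = -11757/1669  [B, C, G are collinear ∩ EG ⟂ BC]
6. G_y = 3748/1669  [B, C, G are collinear ∩ EG ⟂ BC]
   → G = (-11757/1669, 3748/1669)

C = (-23/3, 2)
F = (-23/6, 9/2)
G = (-11757/1669, 3748/1669)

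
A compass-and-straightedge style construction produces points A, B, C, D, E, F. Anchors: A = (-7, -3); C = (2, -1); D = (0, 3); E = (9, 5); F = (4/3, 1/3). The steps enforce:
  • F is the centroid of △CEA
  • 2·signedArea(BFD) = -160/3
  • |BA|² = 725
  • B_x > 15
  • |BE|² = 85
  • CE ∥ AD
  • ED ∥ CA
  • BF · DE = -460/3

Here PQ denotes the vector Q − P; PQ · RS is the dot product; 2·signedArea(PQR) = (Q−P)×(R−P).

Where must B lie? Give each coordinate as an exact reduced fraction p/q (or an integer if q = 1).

1. B_x = 16  [2·signedArea(BFD) = -160/3 ∩ BF · DE = -460/3]
2. B_y = 11  [2·signedArea(BFD) = -160/3 ∩ BF · DE = -460/3]
   → B = (16, 11)

B = (16, 11)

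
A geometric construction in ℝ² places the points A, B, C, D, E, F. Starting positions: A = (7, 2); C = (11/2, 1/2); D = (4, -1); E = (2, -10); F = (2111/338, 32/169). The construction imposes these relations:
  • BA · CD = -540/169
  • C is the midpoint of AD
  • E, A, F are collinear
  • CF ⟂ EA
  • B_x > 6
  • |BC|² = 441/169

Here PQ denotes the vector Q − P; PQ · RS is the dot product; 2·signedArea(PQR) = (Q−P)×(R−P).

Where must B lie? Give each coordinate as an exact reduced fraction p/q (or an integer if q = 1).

1. B_x = 2363/338  [line 3/2·x + 3/2·y + -3483/338 = 0 ∩ |BC|² = 441/169]
2. B_y = -41/338  [line 3/2·x + 3/2·y + -3483/338 = 0 ∩ |BC|² = 441/169]
   → B = (2363/338, -41/338)

B = (2363/338, -41/338)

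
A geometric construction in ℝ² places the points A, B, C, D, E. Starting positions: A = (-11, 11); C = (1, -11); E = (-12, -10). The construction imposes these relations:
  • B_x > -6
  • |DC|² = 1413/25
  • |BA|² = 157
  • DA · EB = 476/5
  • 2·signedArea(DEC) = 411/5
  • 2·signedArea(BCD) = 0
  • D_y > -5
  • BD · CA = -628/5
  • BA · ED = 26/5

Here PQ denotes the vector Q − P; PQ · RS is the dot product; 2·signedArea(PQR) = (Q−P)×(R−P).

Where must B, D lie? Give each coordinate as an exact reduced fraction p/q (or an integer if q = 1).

B = (-5, 0)
D = (-13/5, -22/5)

1. D_x = -13/5  [line 1·x + 13·y + 299/5 = 0 ∩ |DC|² = 1413/25]
2. D_y = -22/5  [line 1·x + 13·y + 299/5 = 0 ∩ |DC|² = 1413/25]
   → D = (-13/5, -22/5)
3. B_x = -5  [2·signedArea(BCD) = 0 ∩ BD · CA = -628/5]
4. B_y = 0  [2·signedArea(BCD) = 0 ∩ BD · CA = -628/5]
   → B = (-5, 0)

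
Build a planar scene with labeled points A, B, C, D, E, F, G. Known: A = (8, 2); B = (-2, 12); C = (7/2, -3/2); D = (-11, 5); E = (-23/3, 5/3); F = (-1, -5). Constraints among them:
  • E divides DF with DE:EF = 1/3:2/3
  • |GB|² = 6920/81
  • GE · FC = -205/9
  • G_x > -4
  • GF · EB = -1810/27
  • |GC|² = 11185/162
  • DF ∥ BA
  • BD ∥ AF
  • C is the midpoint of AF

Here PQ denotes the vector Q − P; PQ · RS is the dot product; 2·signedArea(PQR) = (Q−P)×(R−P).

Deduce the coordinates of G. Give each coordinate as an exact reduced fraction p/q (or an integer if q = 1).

G = (-32/9, 26/9)

1. G_x = -32/9  [GE · FC = -205/9 ∩ GF · EB = -1810/27]
2. G_y = 26/9  [GE · FC = -205/9 ∩ GF · EB = -1810/27]
   → G = (-32/9, 26/9)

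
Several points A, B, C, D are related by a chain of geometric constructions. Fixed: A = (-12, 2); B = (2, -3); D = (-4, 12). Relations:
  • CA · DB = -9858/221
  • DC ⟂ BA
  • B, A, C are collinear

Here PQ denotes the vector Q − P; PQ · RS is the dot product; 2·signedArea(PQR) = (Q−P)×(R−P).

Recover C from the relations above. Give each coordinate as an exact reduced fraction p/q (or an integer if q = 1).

1. C_x = -1784/221  [B, A, C are collinear ∩ DC ⟂ BA]
2. C_y = 132/221  [B, A, C are collinear ∩ DC ⟂ BA]
   → C = (-1784/221, 132/221)

C = (-1784/221, 132/221)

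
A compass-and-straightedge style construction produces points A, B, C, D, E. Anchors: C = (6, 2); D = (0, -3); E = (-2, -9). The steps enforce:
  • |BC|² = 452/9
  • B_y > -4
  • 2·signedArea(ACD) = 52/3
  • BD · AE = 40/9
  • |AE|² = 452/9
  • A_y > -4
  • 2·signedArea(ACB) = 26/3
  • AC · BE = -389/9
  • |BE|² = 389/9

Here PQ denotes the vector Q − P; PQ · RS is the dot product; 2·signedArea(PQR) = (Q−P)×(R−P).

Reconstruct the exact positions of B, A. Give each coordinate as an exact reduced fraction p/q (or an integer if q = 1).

A = (8/3, -11/3)
B = (4/3, -10/3)

1. A_x = 8/3  [line 5·x + -6·y + -106/3 = 0 ∩ |AE|² = 452/9]
2. A_y = -11/3  [line 5·x + -6·y + -106/3 = 0 ∩ |AE|² = 452/9]
   → A = (8/3, -11/3)
3. B_x = 4/3  [BD · AE = 40/9 ∩ 2·signedArea(ACB) = 26/3]
4. B_y = -10/3  [BD · AE = 40/9 ∩ 2·signedArea(ACB) = 26/3]
   → B = (4/3, -10/3)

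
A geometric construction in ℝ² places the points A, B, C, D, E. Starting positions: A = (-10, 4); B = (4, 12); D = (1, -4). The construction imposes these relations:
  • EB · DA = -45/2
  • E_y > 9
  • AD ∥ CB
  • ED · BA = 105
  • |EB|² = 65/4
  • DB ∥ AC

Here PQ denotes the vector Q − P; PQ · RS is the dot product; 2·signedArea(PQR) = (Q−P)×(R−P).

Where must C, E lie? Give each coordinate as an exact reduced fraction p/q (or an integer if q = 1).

1. C_x = -7  [AD ∥ CB ∩ DB ∥ AC]
2. C_y = 20  [AD ∥ CB ∩ DB ∥ AC]
   → C = (-7, 20)
3. E_x = 1/2  [ED · BA = 105 ∩ EB · DA = -45/2]
4. E_y = 10  [ED · BA = 105 ∩ EB · DA = -45/2]
   → E = (1/2, 10)

C = (-7, 20)
E = (1/2, 10)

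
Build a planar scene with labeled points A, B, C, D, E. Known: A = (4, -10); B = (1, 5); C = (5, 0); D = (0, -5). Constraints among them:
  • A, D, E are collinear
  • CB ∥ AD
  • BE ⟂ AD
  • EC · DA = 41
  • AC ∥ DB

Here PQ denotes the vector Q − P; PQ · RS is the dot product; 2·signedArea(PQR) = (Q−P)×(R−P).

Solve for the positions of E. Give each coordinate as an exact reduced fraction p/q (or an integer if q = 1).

E = (-184/41, 25/41)

1. E_x = -184/41  [A, D, E are collinear ∩ BE ⟂ AD]
2. E_y = 25/41  [A, D, E are collinear ∩ BE ⟂ AD]
   → E = (-184/41, 25/41)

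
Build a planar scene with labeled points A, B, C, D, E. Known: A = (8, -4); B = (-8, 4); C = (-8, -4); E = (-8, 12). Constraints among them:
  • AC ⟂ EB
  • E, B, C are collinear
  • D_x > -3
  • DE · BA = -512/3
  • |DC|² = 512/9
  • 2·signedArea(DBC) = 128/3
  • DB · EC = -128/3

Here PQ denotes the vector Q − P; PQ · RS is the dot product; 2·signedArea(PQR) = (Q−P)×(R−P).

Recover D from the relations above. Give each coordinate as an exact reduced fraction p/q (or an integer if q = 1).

D = (-8/3, 4/3)

1. D_x = -8/3  [DB · EC = -128/3 ∩ 2·signedArea(DBC) = 128/3]
2. D_y = 4/3  [DB · EC = -128/3 ∩ 2·signedArea(DBC) = 128/3]
   → D = (-8/3, 4/3)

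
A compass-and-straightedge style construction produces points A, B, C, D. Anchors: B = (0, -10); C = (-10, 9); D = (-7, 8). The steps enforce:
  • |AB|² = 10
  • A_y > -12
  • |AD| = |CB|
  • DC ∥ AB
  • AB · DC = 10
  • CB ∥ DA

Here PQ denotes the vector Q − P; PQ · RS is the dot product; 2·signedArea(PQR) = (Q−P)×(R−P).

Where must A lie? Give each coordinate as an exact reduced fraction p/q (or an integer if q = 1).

A = (3, -11)

1. A_x = 3  [DC ∥ AB ∩ CB ∥ DA]
2. A_y = -11  [DC ∥ AB ∩ CB ∥ DA]
   → A = (3, -11)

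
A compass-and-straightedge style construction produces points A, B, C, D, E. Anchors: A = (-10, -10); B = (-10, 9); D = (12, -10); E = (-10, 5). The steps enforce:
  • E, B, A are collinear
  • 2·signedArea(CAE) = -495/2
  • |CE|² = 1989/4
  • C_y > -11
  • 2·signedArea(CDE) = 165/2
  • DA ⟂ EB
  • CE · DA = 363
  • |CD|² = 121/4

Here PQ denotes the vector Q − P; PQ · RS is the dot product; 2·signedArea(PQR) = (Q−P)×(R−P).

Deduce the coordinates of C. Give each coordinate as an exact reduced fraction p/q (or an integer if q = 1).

1. C_x = 13/2  [2·signedArea(CDE) = 165/2 ∩ 2·signedArea(CAE) = -495/2]
2. C_y = -10  [2·signedArea(CDE) = 165/2 ∩ 2·signedArea(CAE) = -495/2]
   → C = (13/2, -10)

C = (13/2, -10)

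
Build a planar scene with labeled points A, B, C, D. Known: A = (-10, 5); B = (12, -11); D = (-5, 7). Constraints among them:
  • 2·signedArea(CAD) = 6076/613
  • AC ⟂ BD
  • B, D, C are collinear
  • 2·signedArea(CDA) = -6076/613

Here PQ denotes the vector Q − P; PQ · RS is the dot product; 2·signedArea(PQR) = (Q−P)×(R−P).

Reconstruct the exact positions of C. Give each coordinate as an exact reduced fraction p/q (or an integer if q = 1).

C = (-3898/613, 5173/613)

1. C_x = -3898/613  [B, D, C are collinear ∩ AC ⟂ BD]
2. C_y = 5173/613  [B, D, C are collinear ∩ AC ⟂ BD]
   → C = (-3898/613, 5173/613)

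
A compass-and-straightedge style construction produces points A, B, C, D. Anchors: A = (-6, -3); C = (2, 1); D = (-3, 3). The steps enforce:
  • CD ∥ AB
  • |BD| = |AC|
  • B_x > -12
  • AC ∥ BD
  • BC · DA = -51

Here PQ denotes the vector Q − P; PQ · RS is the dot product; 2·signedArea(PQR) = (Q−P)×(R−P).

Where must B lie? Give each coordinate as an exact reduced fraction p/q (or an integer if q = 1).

B = (-11, -1)

1. B_x = -11  [AC ∥ BD ∩ CD ∥ AB]
2. B_y = -1  [AC ∥ BD ∩ CD ∥ AB]
   → B = (-11, -1)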